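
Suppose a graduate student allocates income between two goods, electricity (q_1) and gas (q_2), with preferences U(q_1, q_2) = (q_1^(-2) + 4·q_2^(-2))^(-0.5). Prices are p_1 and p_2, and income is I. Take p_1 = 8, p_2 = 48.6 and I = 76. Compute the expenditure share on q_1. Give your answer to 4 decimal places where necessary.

share on q_1 = 0.1591

Substitute q_2 = (q_2/q_1)·q_1 into the budget: q_1* = I/(p_1 + p_2·(q_2/q_1)).
Numerically q_2/q_1 = 0.869971, so q_1* = 76/(8 + 48.6·0.869971) = 1.5115 and q_2* = 0.869971·1.5115 = 1.315.
Expenditure on q_1: 8·1.5115 = 12.0921; share = 0.1591.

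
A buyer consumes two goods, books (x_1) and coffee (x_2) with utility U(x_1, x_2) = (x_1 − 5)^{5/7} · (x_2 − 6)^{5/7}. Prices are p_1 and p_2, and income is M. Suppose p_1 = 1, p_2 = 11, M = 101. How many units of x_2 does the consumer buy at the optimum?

Substituting into the budget: x_1* = 5 + 0.5·(M − 5·p_1 − 6·p_2)/p_1, and x_2* = 6 + 0.5·(…)/p_2.
Discretionary income = 101 − 5·1 − 6·11 = 30; x_2* = 6 + 0.5·30/11 = 7.3636.

x_2* = 7.3636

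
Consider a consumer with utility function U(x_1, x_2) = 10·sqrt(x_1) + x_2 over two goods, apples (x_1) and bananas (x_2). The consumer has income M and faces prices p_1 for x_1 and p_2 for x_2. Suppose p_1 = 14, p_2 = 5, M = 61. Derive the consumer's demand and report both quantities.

Set MRS = p_1/p_2: 5·x_1^(−1/2) = p_1/p_2.
Thus x_1* = (5·p_2/p_1)² — independent of M — with the rest of income spent on x_2.
Plugging in: x_1* = (5·5/14)² = 3.1888, x_2* = 3.2714.

x_1* = 3.1888, x_2* = 3.2714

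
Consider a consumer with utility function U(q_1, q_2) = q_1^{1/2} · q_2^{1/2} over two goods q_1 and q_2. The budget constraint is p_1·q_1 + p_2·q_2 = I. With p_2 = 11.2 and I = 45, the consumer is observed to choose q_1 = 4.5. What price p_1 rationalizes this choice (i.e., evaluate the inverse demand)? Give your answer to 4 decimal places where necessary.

MU_q_1/MU_q_2 = (0.5·q_2)/(0.5·q_1); tangency sets this equal to p_1/p_2.
So 0.5·p_2·q_2 = 0.5·p_1·q_1; combined with the budget, a share 0.5 of income goes to q_1.
Demand: q_1*(p_1,p_2,I) = 0.5·I/p_1 and q_2* = 0.5·I/p_2.
Set q_1* = 4.5 in the demand function and solve for p_1: p_1 = 5.

p_1 = 5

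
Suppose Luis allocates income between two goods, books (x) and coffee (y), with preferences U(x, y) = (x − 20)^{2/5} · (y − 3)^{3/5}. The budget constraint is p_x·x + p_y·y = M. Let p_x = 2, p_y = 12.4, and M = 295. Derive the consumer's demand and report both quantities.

x* = 63.56, y* = 13.5387

Discretionary income = 295 − 20·2 − 3·12.4 = 217.8; x* = 20 + 0.4·217.8/2 = 63.56; y* = 3 + 0.6·217.8/12.4 = 13.5387.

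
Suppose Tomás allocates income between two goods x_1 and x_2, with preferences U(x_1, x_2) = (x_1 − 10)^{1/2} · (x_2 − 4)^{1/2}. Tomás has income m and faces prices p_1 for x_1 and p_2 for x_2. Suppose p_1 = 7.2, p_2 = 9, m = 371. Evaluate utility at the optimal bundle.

V = 16.3357

Substituting into the budget: x_1* = 10 + 0.5·(m − 10·p_1 − 4·p_2)/p_1, and x_2* = 4 + 0.5·(…)/p_2.
Discretionary income = 371 − 10·7.2 − 4·9 = 263; x_1* = 10 + 0.5·263/7.2 = 28.2639; x_2* = 4 + 0.5·263/9 = 18.6111.
Utility at the optimum: U(28.2639, 18.6111) = 16.3357.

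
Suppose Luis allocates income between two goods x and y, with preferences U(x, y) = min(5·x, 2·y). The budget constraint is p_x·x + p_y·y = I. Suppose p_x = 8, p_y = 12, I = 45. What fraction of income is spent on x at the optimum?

Demand: x*(p_x,p_y,I) = 2·I/(2·p_x + 5·p_y), y* = 5·I/(2·p_x + 5·p_y).
Here 2·8 + 5·12 = 76, giving x* = 1.1842 and y* = 2.9605.
Expenditure on x: 8·1.1842 = 9.4737; share = 0.2105.

share on x = 0.2105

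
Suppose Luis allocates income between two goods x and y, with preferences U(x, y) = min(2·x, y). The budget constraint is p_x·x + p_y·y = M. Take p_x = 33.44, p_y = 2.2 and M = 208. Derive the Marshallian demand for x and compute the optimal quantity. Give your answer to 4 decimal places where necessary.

Leontief preferences: the optimum is at the kink where x/1 = y/2, i.e. y = 2·x.
Budget: p_x·x + p_y·2·x = M, so (p_x + 2·p_y)·x = M.
Demand: x*(p_x,p_y,M) = M/(p_x + 2·p_y), y* = 2·M/(p_x + 2·p_y).
Here 33.44 + 2·2.2 = 37.84, giving x* = 5.4968.

x* = 5.4968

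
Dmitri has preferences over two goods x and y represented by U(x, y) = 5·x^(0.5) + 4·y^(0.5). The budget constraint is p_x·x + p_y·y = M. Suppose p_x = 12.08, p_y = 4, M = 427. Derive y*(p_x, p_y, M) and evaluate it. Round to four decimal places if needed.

MU_x ∝ 5·x^(-0.5), MU_y ∝ 4·y^(-0.5), so MRS = (5/4)·(y/x)^(0.5) = p_x/p_y.
Solve for the ratio: y/x = [(4/5)·p_x/p_y]^(2).
Substitute y = (y/x)·x into the budget: x* = M/(p_x + p_y·(y/x)).
Numerically y/x = 5.837056, so x* = 427/(12.08 + 4·5.837056) = 12.0525 and y* = 5.837056·12.0525 = 70.3513.

y* = 70.3513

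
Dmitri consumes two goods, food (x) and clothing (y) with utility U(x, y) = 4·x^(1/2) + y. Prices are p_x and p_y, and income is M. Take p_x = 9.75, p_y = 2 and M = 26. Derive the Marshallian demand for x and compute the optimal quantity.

x* = 0.1683

Set MRS = p_x/p_y: 2·x^(−1/2) = p_x/p_y.
Thus x* = (2·p_y/p_x)² — independent of M — with the rest of income spent on y.
Plugging in: x* = (2·2/9.75)² = 0.1683.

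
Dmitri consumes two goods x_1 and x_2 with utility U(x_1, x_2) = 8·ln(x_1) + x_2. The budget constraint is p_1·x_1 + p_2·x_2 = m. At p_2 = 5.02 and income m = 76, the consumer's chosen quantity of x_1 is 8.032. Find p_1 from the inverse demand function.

p_1 = 5

MU_x_1 = 8/x_1, MU_x_2 = 1. Tangency: 8/x_1 = p_1/p_2.
So x_1*(p_1,p_2) = 8·p_2/p_1, independent of income; and x_2* = (m − 8·p_2)/p_2.
Set x_1* = 8.032 in the demand function and solve for p_1: p_1 = 5.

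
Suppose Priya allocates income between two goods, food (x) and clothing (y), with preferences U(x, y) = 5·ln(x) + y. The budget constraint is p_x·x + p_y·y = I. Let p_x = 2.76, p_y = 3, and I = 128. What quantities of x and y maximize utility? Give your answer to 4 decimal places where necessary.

Set MRS = p_x/p_y: (5/x)/1 = p_x/p_y.
So x*(p_x,p_y) = 5·p_y/p_x, independent of income; and y* = (I − 5·p_y)/p_y.
At the given prices: x* = 5·3/2.76 = 5.4348, and y* = 37.6667.

x* = 5.4348, y* = 37.6667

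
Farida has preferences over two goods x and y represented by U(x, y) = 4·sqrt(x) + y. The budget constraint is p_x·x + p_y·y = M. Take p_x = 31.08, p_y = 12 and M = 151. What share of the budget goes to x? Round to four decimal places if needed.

share on x = 0.1227

Utility is quasi-linear in y; the FOC for x is 2/√x = p_x/p_y.
Thus x* = (2·p_y/p_x)² — independent of M — with the rest of income spent on y.
Plugging in: x* = (2·12/31.08)² = 0.5963, y* = 11.0389.
Expenditure on x: 31.08·0.5963 = 18.5328; share = 0.1227.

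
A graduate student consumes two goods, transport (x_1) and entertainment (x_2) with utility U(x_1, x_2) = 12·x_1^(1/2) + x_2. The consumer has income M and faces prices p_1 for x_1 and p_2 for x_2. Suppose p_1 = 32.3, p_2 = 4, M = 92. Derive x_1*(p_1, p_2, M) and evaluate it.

Set MRS = p_1/p_2: 6·x_1^(−1/2) = p_1/p_2.
Solve: √x_1 = 6·p_2/p_1, so x_1*(p_1,p_2) = (6·p_2/p_1)², and x_2* = (M − p_1·x_1*)/p_2.
Plugging in: x_1* = (6·4/32.3)² = 0.5521.

x_1* = 0.5521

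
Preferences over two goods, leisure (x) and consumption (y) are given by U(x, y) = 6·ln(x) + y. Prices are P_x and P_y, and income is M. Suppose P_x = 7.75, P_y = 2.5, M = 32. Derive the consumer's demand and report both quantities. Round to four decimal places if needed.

x* = 1.9355, y* = 6.8

At the given prices: x* = 6·2.5/7.75 = 1.9355, and y* = 6.8.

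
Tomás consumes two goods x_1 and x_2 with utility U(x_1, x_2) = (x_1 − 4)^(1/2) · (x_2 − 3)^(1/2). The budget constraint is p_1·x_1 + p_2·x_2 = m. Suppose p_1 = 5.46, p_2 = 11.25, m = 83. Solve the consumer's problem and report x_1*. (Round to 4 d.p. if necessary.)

x_1* = 6.5101

MRS = (x_2−3)/(x_1−4). Tangency with p_1/p_2 gives x_2−3 = (p_1/p_2)·(x_1−4).
After buying the subsistence bundle (4, 3), a share 0.5 of the remaining income goes to x_1: x_1* = 4 + 0.5·(m − 4p_1 − 3p_2)/p_1.
Discretionary income = 83 − 4·5.46 − 3·11.25 = 27.41; x_1* = 4 + 0.5·27.41/5.46 = 6.5101.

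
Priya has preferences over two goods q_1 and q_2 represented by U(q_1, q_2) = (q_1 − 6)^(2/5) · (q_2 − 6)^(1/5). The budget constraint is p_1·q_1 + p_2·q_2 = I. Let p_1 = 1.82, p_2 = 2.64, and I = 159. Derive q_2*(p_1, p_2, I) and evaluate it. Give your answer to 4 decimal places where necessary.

q_2* = 22.697

Let q_1' = q_1−6, q_2' = q_2−6. MRS = 2·q_2'/q_1' = p_1/p_2.
After buying the subsistence bundle (6, 6), a share 2/3 of the remaining income goes to q_1: q_1* = 6 + 2/3·(I − 6p_1 − 6p_2)/p_1.
Discretionary income = 159 − 6·1.82 − 6·2.64 = 132.24; q_2* = 6 + 1/3·132.24/2.64 = 22.697.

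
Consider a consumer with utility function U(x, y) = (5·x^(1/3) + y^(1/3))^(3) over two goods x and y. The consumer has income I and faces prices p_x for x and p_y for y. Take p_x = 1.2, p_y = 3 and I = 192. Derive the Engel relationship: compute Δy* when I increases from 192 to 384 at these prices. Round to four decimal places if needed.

Numerically y/x = 0.022627, so x* = 192/(1.2 + 3·0.022627) = 151.4336 and y* = 0.022627·151.4336 = 3.4266.
At I' = 384: y* = 6.8531. Change: 6.8531 − 3.4266 = 3.4266.

Δy* = 3.4266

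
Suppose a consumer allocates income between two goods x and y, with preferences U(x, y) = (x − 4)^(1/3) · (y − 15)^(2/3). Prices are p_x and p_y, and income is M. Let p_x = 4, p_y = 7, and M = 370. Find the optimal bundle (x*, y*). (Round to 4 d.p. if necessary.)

Let x' = x−4, y' = y−15. MRS = (1/2)·y'/x' = p_x/p_y.
Substituting into the budget: x* = 4 + 1/3·(M − 4·p_x − 15·p_y)/p_x, and y* = 15 + 2/3·(…)/p_y.
Discretionary income = 370 − 4·4 − 15·7 = 249; x* = 4 + 1/3·249/4 = 24.75; y* = 15 + 2/3·249/7 = 38.7143.

x* = 24.75, y* = 38.7143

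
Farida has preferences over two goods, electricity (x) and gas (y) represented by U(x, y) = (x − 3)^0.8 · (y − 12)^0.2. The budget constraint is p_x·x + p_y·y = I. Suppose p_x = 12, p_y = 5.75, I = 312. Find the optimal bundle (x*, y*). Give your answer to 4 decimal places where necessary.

After buying the subsistence bundle (3, 12), a share 0.8 of the remaining income goes to x: x* = 3 + 0.8·(I − 3p_x − 12p_y)/p_x.
Discretionary income = 312 − 3·12 − 12·5.75 = 207; x* = 3 + 0.8·207/12 = 16.8; y* = 12 + 0.2·207/5.75 = 19.2.

x* = 16.8, y* = 19.2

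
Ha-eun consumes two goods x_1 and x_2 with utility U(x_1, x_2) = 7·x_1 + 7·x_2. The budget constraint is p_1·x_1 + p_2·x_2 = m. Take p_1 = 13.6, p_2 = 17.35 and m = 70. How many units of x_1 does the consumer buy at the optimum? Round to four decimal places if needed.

x_1* = 5.1471

x_1 gives more utility per dollar, so spend all income on x_1: x_1* = m/p_1, x_2* = 0.
Numerically: x_1* = 5.1471, x_2* = 0.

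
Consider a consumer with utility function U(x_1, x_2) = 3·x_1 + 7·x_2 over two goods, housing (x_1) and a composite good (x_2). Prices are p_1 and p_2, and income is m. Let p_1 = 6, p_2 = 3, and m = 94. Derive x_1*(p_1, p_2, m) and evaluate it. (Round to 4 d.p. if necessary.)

Linear utility — the consumer picks whichever good has higher MU/price: 3/6 = 0.5 vs 7/3 = 2.3333.
x_2 gives more utility per dollar, so spend all income on x_2: x_2* = m/p_2, x_1* = 0.
Numerically: x_1* = 0, x_2* = 31.3333.

x_1* = 0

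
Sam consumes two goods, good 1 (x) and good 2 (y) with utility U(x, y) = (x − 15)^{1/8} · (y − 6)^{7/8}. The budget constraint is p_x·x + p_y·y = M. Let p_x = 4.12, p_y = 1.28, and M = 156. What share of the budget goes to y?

share on y = 0.5345

Substituting into the budget: x* = 15 + 0.125·(M − 15·p_x − 6·p_y)/p_x, and y* = 6 + 0.875·(…)/p_y.
Discretionary income = 156 − 15·4.12 − 6·1.28 = 86.52; x* = 15 + 0.125·86.52/4.12 = 17.625; y* = 6 + 0.875·86.52/1.28 = 65.1445.
Expenditure on y: 1.28·65.1445 = 83.385; share = 0.5345.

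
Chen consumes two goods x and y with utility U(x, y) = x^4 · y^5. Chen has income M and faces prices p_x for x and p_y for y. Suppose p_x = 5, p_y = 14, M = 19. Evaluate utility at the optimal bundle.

V = 1.9823

MU_x/MU_y = (4·y)/(5·x); tangency sets this equal to p_x/p_y.
Rearranging, p_y·y = (5/4)·p_x·x. Substituting into the budget gives p_x·x·(1 + (5/4)) = M.
Demand: x*(p_x,p_y,M) = 4/9·M/p_x and y* = 5/9·M/p_y.
At p_x=5, p_y=14, M=19: x* = 4/9·19/5 = 1.6889, y* = 0.754.
Utility at the optimum: U(1.6889, 0.754) = 1.9823.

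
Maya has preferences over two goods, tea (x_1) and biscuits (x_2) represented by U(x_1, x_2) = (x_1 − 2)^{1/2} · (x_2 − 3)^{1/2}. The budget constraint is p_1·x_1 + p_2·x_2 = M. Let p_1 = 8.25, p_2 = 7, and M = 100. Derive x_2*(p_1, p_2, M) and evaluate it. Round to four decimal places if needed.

x_2* = 7.4643

After buying the subsistence bundle (2, 3), a share 0.5 of the remaining income goes to x_1: x_1* = 2 + 0.5·(M − 2p_1 − 3p_2)/p_1.
Discretionary income = 100 − 2·8.25 − 3·7 = 62.5; x_2* = 3 + 0.5·62.5/7 = 7.4643.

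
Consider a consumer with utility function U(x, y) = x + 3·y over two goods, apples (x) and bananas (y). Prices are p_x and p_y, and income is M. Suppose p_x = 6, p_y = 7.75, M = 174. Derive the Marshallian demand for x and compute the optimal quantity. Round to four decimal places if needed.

x* = 0

Perfect substitutes: compare marginal utility per dollar. 1/p_x vs 3/p_y → 0.1667 vs 0.3871.
y gives more utility per dollar, so spend all income on y: y* = M/p_y, x* = 0.
Numerically: x* = 0, y* = 22.4516.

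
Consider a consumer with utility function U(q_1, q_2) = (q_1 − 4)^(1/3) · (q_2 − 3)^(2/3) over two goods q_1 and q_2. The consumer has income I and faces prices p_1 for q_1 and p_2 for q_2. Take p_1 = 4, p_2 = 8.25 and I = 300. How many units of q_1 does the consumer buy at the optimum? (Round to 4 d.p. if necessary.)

q_1* = 25.6042

This is Cobb-Douglas in (q_1−4, q_2−3): tangency gives 1/3·p_2·(q_2−3) = 2/3·p_1·(q_1−4).
After buying the subsistence bundle (4, 3), a share 1/3 of the remaining income goes to q_1: q_1* = 4 + 1/3·(I − 4p_1 − 3p_2)/p_1.
Discretionary income = 300 − 4·4 − 3·8.25 = 259.25; q_1* = 4 + 1/3·259.25/4 = 25.6042.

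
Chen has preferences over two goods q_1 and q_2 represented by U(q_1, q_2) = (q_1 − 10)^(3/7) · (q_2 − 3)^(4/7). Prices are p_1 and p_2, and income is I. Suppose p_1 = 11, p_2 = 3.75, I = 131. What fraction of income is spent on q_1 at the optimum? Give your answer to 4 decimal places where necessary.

share on q_1 = 0.8716

This is Cobb-Douglas in (q_1−10, q_2−3): tangency gives 3/7·p_2·(q_2−3) = 4/7·p_1·(q_1−10).
After buying the subsistence bundle (10, 3), a share 3/7 of the remaining income goes to q_1: q_1* = 10 + 3/7·(I − 10p_1 − 3p_2)/p_1.
Discretionary income = 131 − 10·11 − 3·3.75 = 9.75; q_1* = 10 + 3/7·9.75/11 = 10.3799; q_2* = 3 + 4/7·9.75/3.75 = 4.4857.
Expenditure on q_1: 11·10.3799 = 114.1786; share = 0.8716.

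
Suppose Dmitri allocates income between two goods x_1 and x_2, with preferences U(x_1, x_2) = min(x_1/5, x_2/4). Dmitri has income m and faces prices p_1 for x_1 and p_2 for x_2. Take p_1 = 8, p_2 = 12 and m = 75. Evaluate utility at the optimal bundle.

V = 0.8523

With perfect complements, no substitution: consume in ratio x_1:x_2 = 5:4.
Budget: p_1·x_1 + p_2·(4/5)·x_1 = m, so (5·p_1 + 4·p_2)·x_1 = 5·m.
Demand: x_1*(p_1,p_2,m) = 5·m/(5·p_1 + 4·p_2), x_2* = 4·m/(5·p_1 + 4·p_2).
Here 5·8 + 4·12 = 88, giving x_1* = 4.2614 and x_2* = 3.4091.
Utility at the optimum: U(4.2614, 3.4091) = 0.8523.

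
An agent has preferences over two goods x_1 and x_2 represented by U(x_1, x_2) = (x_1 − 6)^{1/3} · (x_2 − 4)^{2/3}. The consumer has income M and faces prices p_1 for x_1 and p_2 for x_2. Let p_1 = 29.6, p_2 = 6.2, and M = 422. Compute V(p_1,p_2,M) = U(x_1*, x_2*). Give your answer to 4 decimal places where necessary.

Let x_1' = x_1−6, x_2' = x_2−4. MRS = (1/2)·x_2'/x_1' = p_1/p_2.
After buying the subsistence bundle (6, 4), a share 1/3 of the remaining income goes to x_1: x_1* = 6 + 1/3·(M − 6p_1 − 4p_2)/p_1.
Discretionary income = 422 − 6·29.6 − 4·6.2 = 219.6; x_1* = 6 + 1/3·219.6/29.6 = 8.473; x_2* = 4 + 2/3·219.6/6.2 = 27.6129.
Utility at the optimum: U(8.473, 27.6129) = 11.1303.

V = 11.1303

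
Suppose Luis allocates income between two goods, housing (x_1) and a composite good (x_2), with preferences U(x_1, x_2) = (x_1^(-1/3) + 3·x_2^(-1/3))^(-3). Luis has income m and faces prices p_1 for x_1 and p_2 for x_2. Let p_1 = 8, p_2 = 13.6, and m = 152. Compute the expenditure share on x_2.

MRS = MU_x_1/MU_x_2 = (1/3)·(x_2/x_1)^(4/3). Set equal to p_1/p_2.
Solve for the ratio: x_2/x_1 = [3·p_1/p_2]^(0.75).
With the ratio pinned down, the budget gives x_1* = m/(p_1 + p_2·(x_2/x_1)) and x_2* = (x_2/x_1)·x_1*.
Numerically x_2/x_1 = 1.531102, so x_1* = 152/(8 + 13.6·1.531102) = 5.2736 and x_2* = 1.531102·5.2736 = 8.0744.
Expenditure on x_2: 13.6·8.0744 = 109.8115; share = 0.7224.

share on x_2 = 0.7224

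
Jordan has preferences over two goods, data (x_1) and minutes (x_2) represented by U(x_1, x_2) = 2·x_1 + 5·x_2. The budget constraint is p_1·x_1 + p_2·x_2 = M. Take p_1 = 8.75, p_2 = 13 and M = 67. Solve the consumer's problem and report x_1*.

x_1* = 0

Linear utility — the consumer picks whichever good has higher MU/price: 2/8.75 = 0.2286 vs 5/13 = 0.3846.
x_2 gives more utility per dollar, so spend all income on x_2: x_2* = M/p_2, x_1* = 0.
Numerically: x_1* = 0, x_2* = 5.1538.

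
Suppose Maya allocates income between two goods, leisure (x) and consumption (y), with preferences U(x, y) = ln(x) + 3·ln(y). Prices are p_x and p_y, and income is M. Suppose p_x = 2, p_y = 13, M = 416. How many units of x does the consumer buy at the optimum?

x* = 52

The MRS is (1/3)·y/x. Set MRS = p_x/p_y.
Rearranging, p_y·y = 3·p_x·x. Substituting into the budget gives p_x·x·(1 + 3) = M.
Demand: x*(p_x,p_y,M) = 0.25·M/p_x and y* = 0.75·M/p_y.
At p_x=2, p_y=13, M=416: x* = 0.25·416/2 = 52.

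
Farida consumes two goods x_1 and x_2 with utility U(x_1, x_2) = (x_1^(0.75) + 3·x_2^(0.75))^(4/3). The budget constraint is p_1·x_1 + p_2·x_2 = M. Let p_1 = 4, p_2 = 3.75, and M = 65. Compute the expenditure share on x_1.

share on x_1 = 0.0101

From the CES first-order condition, (1/3)·(x_2/x_1)^(0.25) = p_1/p_2.
Hence x_2/x_1 = (3·p_1/p_2)^(1/(0.25)), i.e. raised to the 4 power.
Substitute x_2 = (x_2/x_1)·x_1 into the budget: x_1* = M/(p_1 + p_2·(x_2/x_1)).
Numerically x_2/x_1 = 104.8576, so x_1* = 65/(4 + 3.75·104.8576) = 0.1636 and x_2* = 104.8576·0.1636 = 17.1588.
Expenditure on x_1: 4·0.1636 = 0.6546; share = 0.0101.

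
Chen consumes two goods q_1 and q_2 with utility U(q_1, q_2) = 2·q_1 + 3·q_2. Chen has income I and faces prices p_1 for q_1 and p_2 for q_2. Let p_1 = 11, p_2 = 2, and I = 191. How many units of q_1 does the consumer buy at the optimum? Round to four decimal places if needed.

q_1* = 0

Linear utility — the consumer picks whichever good has higher MU/price: 2/11 = 0.1818 vs 3/2 = 1.5.
q_2 gives more utility per dollar, so spend all income on q_2: q_2* = I/p_2, q_1* = 0.
Numerically: q_1* = 0, q_2* = 95.5.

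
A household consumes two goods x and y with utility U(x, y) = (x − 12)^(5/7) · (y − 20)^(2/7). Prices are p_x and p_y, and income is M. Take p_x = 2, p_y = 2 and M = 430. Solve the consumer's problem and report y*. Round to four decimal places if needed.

y* = 72.2857

Let x' = x−12, y' = y−20. MRS = (5/2)·y'/x' = p_x/p_y.
Substituting into the budget: x* = 12 + 5/7·(M − 12·p_x − 20·p_y)/p_x, and y* = 20 + 2/7·(…)/p_y.
Discretionary income = 430 − 12·2 − 20·2 = 366; y* = 20 + 2/7·366/2 = 72.2857.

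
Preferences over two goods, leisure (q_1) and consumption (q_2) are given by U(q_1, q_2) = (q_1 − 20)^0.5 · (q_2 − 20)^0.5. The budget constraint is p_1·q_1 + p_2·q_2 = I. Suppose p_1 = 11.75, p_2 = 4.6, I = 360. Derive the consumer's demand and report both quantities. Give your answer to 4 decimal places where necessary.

q_1* = 21.4043, q_2* = 23.587

This is Cobb-Douglas in (q_1−20, q_2−20): tangency gives 0.5·p_2·(q_2−20) = 0.5·p_1·(q_1−20).
Substituting into the budget: q_1* = 20 + 0.5·(I − 20·p_1 − 20·p_2)/p_1, and q_2* = 20 + 0.5·(…)/p_2.
Discretionary income = 360 − 20·11.75 − 20·4.6 = 33; q_1* = 20 + 0.5·33/11.75 = 21.4043; q_2* = 20 + 0.5·33/4.6 = 23.587.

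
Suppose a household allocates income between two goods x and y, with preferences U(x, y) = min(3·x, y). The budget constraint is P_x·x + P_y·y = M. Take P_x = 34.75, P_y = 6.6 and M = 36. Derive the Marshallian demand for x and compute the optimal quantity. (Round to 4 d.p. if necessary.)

x* = 0.6599

With perfect complements, no substitution: consume in ratio x:y = 1:3.
Budget: P_x·x + P_y·3·x = M, so (P_x + 3·P_y)·x = M.
Demand: x*(P_x,P_y,M) = M/(P_x + 3·P_y), y* = 3·M/(P_x + 3·P_y).
Here 34.75 + 3·6.6 = 54.55, giving x* = 0.6599.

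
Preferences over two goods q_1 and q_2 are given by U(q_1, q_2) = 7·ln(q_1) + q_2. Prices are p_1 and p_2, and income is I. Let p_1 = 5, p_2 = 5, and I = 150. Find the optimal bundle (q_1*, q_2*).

q_1* = 7, q_2* = 23

So q_1*(p_1,p_2) = 7·p_2/p_1, independent of income; and q_2* = (I − 7·p_2)/p_2.
At the given prices: q_1* = 7·5/5 = 7, and q_2* = 23.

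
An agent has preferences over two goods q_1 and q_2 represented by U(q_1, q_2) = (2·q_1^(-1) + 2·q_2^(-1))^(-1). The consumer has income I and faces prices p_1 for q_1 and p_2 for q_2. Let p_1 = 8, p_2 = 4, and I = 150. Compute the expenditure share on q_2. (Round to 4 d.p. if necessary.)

share on q_2 = 0.4142

Substitute q_2 = (q_2/q_1)·q_1 into the budget: q_1* = I/(p_1 + p_2·(q_2/q_1)).
Numerically q_2/q_1 = 1.414214, so q_1* = 150/(8 + 4·1.414214) = 10.9835 and q_2* = 1.414214·10.9835 = 15.533.
Expenditure on q_2: 4·15.533 = 62.132; share = 0.4142.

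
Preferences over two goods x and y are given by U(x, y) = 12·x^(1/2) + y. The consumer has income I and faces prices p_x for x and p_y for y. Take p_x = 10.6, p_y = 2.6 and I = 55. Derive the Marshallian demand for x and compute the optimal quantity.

Thus x* = (6·p_y/p_x)² — independent of I — with the rest of income spent on y.
Plugging in: x* = (6·2.6/10.6)² = 2.1659.

x* = 2.1659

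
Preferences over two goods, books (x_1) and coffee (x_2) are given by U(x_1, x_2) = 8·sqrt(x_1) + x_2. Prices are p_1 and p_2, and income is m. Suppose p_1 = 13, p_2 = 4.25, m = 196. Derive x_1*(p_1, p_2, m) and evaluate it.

Set MRS = p_1/p_2: 4·x_1^(−1/2) = p_1/p_2.
Thus x_1* = (4·p_2/p_1)² — independent of m — with the rest of income spent on x_2.
Plugging in: x_1* = (4·4.25/13)² = 1.7101.

x_1* = 1.7101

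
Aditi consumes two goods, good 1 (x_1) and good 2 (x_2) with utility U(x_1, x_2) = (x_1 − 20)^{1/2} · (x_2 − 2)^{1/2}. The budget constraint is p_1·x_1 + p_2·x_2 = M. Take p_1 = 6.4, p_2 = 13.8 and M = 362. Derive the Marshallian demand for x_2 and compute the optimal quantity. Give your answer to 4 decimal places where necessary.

x_2* = 9.4783

Substituting into the budget: x_1* = 20 + 0.5·(M − 20·p_1 − 2·p_2)/p_1, and x_2* = 2 + 0.5·(…)/p_2.
Discretionary income = 362 − 20·6.4 − 2·13.8 = 206.4; x_2* = 2 + 0.5·206.4/13.8 = 9.4783.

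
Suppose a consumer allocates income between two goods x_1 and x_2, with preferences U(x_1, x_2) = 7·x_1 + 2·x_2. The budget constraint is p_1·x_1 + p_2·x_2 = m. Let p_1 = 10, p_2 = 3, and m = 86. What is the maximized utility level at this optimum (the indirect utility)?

V = 60.2

Linear utility — the consumer picks whichever good has higher MU/price: 7/10 = 0.7 vs 2/3 = 0.6667.
x_1 gives more utility per dollar, so spend all income on x_1: x_1* = m/p_1, x_2* = 0.
Numerically: x_1* = 8.6, x_2* = 0.
Utility at the optimum: U(8.6, 0) = 60.2.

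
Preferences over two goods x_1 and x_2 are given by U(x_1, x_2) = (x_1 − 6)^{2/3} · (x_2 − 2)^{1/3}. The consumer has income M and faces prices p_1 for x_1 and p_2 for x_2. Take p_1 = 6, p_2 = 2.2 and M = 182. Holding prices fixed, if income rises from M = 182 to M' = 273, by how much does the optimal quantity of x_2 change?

This is Cobb-Douglas in (x_1−6, x_2−2): tangency gives 2/3·p_2·(x_2−2) = 1/3·p_1·(x_1−6).
After buying the subsistence bundle (6, 2), a share 2/3 of the remaining income goes to x_1: x_1* = 6 + 2/3·(M − 6p_1 − 2p_2)/p_1.
Discretionary income = 182 − 6·6 − 2·2.2 = 141.6; x_2* = 2 + 1/3·141.6/2.2 = 23.4545.
At M' = 273: x_2* = 37.2424. Change: 37.2424 − 23.4545 = 13.7879.

Δx_2* = 13.7879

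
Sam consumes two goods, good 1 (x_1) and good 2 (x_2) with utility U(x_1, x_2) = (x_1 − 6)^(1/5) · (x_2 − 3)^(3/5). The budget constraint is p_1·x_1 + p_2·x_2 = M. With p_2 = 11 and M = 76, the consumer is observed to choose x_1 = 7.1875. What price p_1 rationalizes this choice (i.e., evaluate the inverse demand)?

MRS = (1/3)·(x_2−3)/(x_1−6). Tangency with p_1/p_2 gives x_2−3 = 3·(p_1/p_2)·(x_1−6).
After buying the subsistence bundle (6, 3), a share 0.25 of the remaining income goes to x_1: x_1* = 6 + 0.25·(M − 6p_1 − 3p_2)/p_1.
Set x_1* = 7.1875 in the demand function and solve for p_1: p_1 = 4.

p_1 = 4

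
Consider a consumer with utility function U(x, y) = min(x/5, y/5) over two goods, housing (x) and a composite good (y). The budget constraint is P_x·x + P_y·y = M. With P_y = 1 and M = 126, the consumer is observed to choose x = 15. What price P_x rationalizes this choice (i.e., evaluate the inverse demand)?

With perfect complements, no substitution: consume in ratio x:y = 5:5.
Budget: P_x·x + P_y·x = M, so (5·P_x + 5·P_y)·x = 5·M.
Demand: x*(P_x,P_y,M) = 5·M/(5·P_x + 5·P_y), y* = 5·M/(5·P_x + 5·P_y).
Set x* = 15 in the demand function and solve for P_x: P_x = 7.4.

P_x = 7.4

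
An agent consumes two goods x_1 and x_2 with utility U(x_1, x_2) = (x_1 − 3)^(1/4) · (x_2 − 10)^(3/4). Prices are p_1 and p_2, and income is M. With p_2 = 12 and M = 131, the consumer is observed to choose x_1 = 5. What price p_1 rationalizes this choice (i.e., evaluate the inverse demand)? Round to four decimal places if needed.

p_1 = 1

This is Cobb-Douglas in (x_1−3, x_2−10): tangency gives 0.25·p_2·(x_2−10) = 0.75·p_1·(x_1−3).
Substituting into the budget: x_1* = 3 + 0.25·(M − 3·p_1 − 10·p_2)/p_1, and x_2* = 10 + 0.75·(…)/p_2.
Set x_1* = 5 in the demand function and solve for p_1: p_1 = 1.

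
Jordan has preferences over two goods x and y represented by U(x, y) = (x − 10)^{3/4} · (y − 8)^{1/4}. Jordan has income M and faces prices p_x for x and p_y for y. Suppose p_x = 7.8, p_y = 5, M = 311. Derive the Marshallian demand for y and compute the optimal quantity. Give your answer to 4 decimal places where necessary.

MRS = 3·(y−8)/(x−10). Tangency with p_x/p_y gives y−8 = (1/3)·(p_x/p_y)·(x−10).
After buying the subsistence bundle (10, 8), a share 0.75 of the remaining income goes to x: x* = 10 + 0.75·(M − 10p_x − 8p_y)/p_x.
Discretionary income = 311 − 10·7.8 − 8·5 = 193; y* = 8 + 0.25·193/5 = 17.65.

y* = 17.65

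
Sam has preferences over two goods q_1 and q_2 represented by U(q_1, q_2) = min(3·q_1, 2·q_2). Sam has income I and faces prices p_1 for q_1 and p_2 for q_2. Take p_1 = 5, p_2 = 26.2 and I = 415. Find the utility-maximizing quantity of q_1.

Here 2·5 + 3·26.2 = 88.6, giving q_1* = 9.3679.

q_1* = 9.3679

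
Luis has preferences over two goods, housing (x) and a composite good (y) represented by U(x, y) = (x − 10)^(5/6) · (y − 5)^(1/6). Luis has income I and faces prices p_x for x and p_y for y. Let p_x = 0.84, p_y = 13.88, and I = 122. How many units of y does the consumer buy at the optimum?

This is Cobb-Douglas in (x−10, y−5): tangency gives 5/6·p_y·(y−5) = 1/6·p_x·(x−10).
After buying the subsistence bundle (10, 5), a share 5/6 of the remaining income goes to x: x* = 10 + 5/6·(I − 10p_x − 5p_y)/p_x.
Discretionary income = 122 − 10·0.84 − 5·13.88 = 44.2; y* = 5 + 1/6·44.2/13.88 = 5.5307.

y* = 5.5307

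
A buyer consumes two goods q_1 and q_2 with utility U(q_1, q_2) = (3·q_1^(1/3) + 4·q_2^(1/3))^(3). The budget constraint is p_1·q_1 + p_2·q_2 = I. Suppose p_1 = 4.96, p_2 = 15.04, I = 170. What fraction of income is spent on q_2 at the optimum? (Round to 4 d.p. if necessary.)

share on q_2 = 0.4693

MU_q_1 ∝ 3·q_1^(-2/3), MU_q_2 ∝ 4·q_2^(-2/3), so MRS = (3/4)·(q_2/q_1)^(2/3) = p_1/p_2.
Hence q_2/q_1 = ((4/3)·p_1/p_2)^(1/(2/3)), i.e. raised to the 1.5 power.
Substitute q_2 = (q_2/q_1)·q_1 into the budget: q_1* = I/(p_1 + p_2·(q_2/q_1)).
Numerically q_2/q_1 = 0.291581, so q_1* = 170/(4.96 + 15.04·0.291581) = 18.1908 and q_2* = 0.291581·18.1908 = 5.3041.
Expenditure on q_2: 15.04·5.3041 = 79.7735; share = 0.4693.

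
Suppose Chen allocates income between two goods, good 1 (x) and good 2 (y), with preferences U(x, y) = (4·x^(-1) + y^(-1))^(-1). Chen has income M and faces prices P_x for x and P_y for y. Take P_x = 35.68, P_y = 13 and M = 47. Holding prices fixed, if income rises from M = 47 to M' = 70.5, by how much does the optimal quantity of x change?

Δx* = 0.5059

MU_x ∝ 4·x^(-2), MU_y ∝ y^(-2), so MRS = 4·(y/x)^(2) = P_x/P_y.
Solve for the ratio: y/x = [(1/4)·P_x/P_y]^(0.5).
With the ratio pinned down, the budget gives x* = M/(P_x + P_y·(y/x)) and y* = (y/x)·x*.
Numerically y/x = 0.828344, so x* = 47/(35.68 + 13·0.828344) = 1.0119.
At M' = 70.5: x* = 1.5178. Change: 1.5178 − 1.0119 = 0.5059.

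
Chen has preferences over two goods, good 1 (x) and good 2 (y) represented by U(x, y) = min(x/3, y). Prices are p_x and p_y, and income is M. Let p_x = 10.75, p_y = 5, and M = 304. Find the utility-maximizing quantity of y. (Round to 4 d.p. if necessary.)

y* = 8.1611

With perfect complements, no substitution: consume in ratio x:y = 3:1.
Budget: p_x·x + p_y·(1/3)·x = M, so (3·p_x + p_y)·x = 3·M.
Demand: x*(p_x,p_y,M) = 3·M/(3·p_x + p_y), y* = M/(3·p_x + p_y).
Here 3·10.75 + 5 = 37.25, giving y* = 8.1611.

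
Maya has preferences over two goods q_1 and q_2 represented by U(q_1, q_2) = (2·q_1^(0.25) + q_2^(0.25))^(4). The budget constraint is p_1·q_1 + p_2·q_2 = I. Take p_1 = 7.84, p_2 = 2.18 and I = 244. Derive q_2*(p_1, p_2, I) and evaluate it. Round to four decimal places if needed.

From the CES first-order condition, 2·(q_2/q_1)^(0.75) = p_1/p_2.
Hence q_2/q_1 = ((1/2)·p_1/p_2)^(1/(0.75)), i.e. raised to the 4/3 power.
With the ratio pinned down, the budget gives q_1* = I/(p_1 + p_2·(q_2/q_1)) and q_2* = (q_2/q_1)·q_1*.
Numerically q_2/q_1 = 2.186617, so q_1* = 244/(7.84 + 2.18·2.186617) = 19.3546 and q_2* = 2.186617·19.3546 = 42.3211.

q_2* = 42.3211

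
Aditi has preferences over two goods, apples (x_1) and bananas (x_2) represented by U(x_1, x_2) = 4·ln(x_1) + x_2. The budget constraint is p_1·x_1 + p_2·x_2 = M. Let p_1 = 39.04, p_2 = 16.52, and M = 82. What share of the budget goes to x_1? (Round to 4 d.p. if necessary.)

share on x_1 = 0.8059

So x_1*(p_1,p_2) = 4·p_2/p_1, independent of income; and x_2* = (M − 4·p_2)/p_2.
At the given prices: x_1* = 4·16.52/39.04 = 1.6926, and x_2* = 0.9637.
Expenditure on x_1: 39.04·1.6926 = 66.08; share = 0.8059.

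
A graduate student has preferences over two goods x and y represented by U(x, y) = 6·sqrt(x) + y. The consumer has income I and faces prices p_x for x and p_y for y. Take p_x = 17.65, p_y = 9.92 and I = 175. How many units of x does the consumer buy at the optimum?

Utility is quasi-linear in y; the FOC for x is 3/√x = p_x/p_y.
Solve: √x = 3·p_y/p_x, so x*(p_x,p_y) = (3·p_y/p_x)², and y* = (I − p_x·x*)/p_y.
Plugging in: x* = (3·9.92/17.65)² = 2.843.

x* = 2.843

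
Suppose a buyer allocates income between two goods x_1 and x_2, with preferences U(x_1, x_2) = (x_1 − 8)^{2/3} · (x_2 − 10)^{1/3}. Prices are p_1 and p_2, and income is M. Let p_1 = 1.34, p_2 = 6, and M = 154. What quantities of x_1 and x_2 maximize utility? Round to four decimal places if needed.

This is Cobb-Douglas in (x_1−8, x_2−10): tangency gives 2/3·p_2·(x_2−10) = 1/3·p_1·(x_1−8).
After buying the subsistence bundle (8, 10), a share 2/3 of the remaining income goes to x_1: x_1* = 8 + 2/3·(M − 8p_1 − 10p_2)/p_1.
Discretionary income = 154 − 8·1.34 − 10·6 = 83.28; x_1* = 8 + 2/3·83.28/1.34 = 49.4328; x_2* = 10 + 1/3·83.28/6 = 14.6267.

x_1* = 49.4328, x_2* = 14.6267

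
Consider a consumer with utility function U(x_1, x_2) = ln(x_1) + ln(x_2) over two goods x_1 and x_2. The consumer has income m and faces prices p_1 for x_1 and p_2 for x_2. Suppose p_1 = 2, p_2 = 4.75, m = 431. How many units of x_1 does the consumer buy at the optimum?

MU_x_1/MU_x_2 = (x_2)/(x_1); tangency sets this equal to p_1/p_2.
Rearranging, p_2·x_2 = p_1·x_1. Substituting into the budget gives p_1·x_1·(1 + 1) = m.
Demand: x_1*(p_1,p_2,m) = 0.5·m/p_1 and x_2* = 0.5·m/p_2.
At p_1=2, p_2=4.75, m=431: x_1* = 0.5·431/2 = 107.75.

x_1* = 107.75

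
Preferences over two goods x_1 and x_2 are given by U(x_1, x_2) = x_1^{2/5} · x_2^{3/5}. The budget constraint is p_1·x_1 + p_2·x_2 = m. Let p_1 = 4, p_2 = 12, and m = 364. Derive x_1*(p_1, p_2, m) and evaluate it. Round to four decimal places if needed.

The MRS is (2/3)·x_2/x_1. Set MRS = p_1/p_2.
So 0.4·p_2·x_2 = 0.6·p_1·x_1; combined with the budget, a share 0.4 of income goes to x_1.
Demand: x_1*(p_1,p_2,m) = 0.4·m/p_1 and x_2* = 0.6·m/p_2.
At p_1=4, p_2=12, m=364: x_1* = 0.4·364/4 = 36.4.

x_1* = 36.4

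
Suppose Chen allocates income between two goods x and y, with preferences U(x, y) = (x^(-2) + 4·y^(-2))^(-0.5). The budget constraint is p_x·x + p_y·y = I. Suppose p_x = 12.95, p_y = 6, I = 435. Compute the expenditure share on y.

share on y = 0.4873

From the CES first-order condition, (1/4)·(y/x)^(3) = p_x/p_y.
Hence y/x = (4·p_x/p_y)^(1/(3)), i.e. raised to the 1/3 power.
With the ratio pinned down, the budget gives x* = I/(p_x + p_y·(y/x)) and y* = (y/x)·x*.
Numerically y/x = 2.051443, so x* = 435/(12.95 + 6·2.051443) = 17.2218 and y* = 2.051443·17.2218 = 35.3296.
Expenditure on y: 6·35.3296 = 211.9775; share = 0.4873.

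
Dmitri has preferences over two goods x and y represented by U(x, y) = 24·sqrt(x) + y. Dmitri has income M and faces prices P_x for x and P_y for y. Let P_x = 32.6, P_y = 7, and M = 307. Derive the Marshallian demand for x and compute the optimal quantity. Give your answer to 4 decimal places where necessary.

Utility is quasi-linear in y; the FOC for x is 12/√x = P_x/P_y.
Solve: √x = 12·P_y/P_x, so x*(P_x,P_y) = (12·P_y/P_x)², and y* = (M − P_x·x*)/P_y.
Plugging in: x* = (12·7/32.6)² = 6.6393.

x* = 6.6393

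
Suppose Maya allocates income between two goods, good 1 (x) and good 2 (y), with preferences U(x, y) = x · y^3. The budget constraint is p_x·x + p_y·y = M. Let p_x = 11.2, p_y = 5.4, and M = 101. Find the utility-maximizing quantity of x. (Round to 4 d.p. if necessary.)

x* = 2.2545

Demand: x*(p_x,p_y,M) = 0.25·M/p_x and y* = 0.75·M/p_y.
At p_x=11.2, p_y=5.4, M=101: x* = 0.25·101/11.2 = 2.2545.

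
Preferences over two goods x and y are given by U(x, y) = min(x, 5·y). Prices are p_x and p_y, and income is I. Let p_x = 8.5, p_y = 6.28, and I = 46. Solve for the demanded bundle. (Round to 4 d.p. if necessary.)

Here 5·8.5 + 6.28 = 48.78, giving x* = 4.715 and y* = 0.943.

x* = 4.715, y* = 0.943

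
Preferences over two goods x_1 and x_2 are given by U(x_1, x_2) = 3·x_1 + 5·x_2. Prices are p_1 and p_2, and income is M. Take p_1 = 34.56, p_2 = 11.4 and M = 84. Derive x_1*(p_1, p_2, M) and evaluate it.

Linear utility — the consumer picks whichever good has higher MU/price: 3/34.56 = 0.0868 vs 5/11.4 = 0.4386.
x_2 gives more utility per dollar, so spend all income on x_2: x_2* = M/p_2, x_1* = 0.
Numerically: x_1* = 0, x_2* = 7.3684.

x_1* = 0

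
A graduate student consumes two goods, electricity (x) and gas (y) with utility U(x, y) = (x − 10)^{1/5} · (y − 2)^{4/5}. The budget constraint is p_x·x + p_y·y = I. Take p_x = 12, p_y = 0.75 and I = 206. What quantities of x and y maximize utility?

x* = 11.4083, y* = 92.1333

Let x' = x−10, y' = y−2. MRS = (1/4)·y'/x' = p_x/p_y.
After buying the subsistence bundle (10, 2), a share 0.2 of the remaining income goes to x: x* = 10 + 0.2·(I − 10p_x − 2p_y)/p_x.
Discretionary income = 206 − 10·12 − 2·0.75 = 84.5; x* = 10 + 0.2·84.5/12 = 11.4083; y* = 2 + 0.8·84.5/0.75 = 92.1333.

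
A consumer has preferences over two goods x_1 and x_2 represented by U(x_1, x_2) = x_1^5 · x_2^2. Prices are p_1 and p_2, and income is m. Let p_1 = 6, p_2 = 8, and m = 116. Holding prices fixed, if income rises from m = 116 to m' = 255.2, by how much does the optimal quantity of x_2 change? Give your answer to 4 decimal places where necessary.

Tangency: MRS = (5/2)·x_2/x_1 = p_1/p_2.
Rearranging, p_2·x_2 = (2/5)·p_1·x_1. Substituting into the budget gives p_1·x_1·(1 + (2/5)) = m.
Demand: x_1*(p_1,p_2,m) = 5/7·m/p_1 and x_2* = 2/7·m/p_2.
At p_1=6, p_2=8, m=116: x_2* = 2/7·116/8 = 4.1429.
At m' = 255.2: x_2* = 9.1143. Change: 9.1143 − 4.1429 = 4.9714.

Δx_2* = 4.9714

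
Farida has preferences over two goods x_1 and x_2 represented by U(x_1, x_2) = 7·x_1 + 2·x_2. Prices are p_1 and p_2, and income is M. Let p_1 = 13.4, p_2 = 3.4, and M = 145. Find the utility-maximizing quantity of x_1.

x_1* = 0

x_2 gives more utility per dollar, so spend all income on x_2: x_2* = M/p_2, x_1* = 0.
Numerically: x_1* = 0, x_2* = 42.6471.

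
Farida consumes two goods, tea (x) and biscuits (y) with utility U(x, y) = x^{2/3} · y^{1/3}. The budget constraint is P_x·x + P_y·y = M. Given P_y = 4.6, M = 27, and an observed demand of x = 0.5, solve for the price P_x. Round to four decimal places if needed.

P_x = 36

Tangency: MRS = 2·y/x = P_x/P_y.
Rearranging, P_y·y = (1/2)·P_x·x. Substituting into the budget gives P_x·x·(1 + (1/2)) = M.
Demand: x*(P_x,P_y,M) = 2/3·M/P_x and y* = 1/3·M/P_y.
Set x* = 0.5 in the demand function and solve for P_x: P_x = 36.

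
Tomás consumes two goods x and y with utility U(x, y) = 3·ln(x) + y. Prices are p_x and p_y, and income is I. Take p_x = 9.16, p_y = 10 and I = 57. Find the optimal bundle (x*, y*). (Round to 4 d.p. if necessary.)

Set MRS = p_x/p_y: (3/x)/1 = p_x/p_y.
So x*(p_x,p_y) = 3·p_y/p_x, independent of income; and y* = (I − 3·p_y)/p_y.
At the given prices: x* = 3·10/9.16 = 3.2751, and y* = 2.7.

x* = 3.2751, y* = 2.7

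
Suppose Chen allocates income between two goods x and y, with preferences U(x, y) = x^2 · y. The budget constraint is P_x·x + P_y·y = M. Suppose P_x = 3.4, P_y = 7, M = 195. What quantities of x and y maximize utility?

x* = 38.2353, y* = 9.2857

At P_x=3.4, P_y=7, M=195: x* = 2/3·195/3.4 = 38.2353, y* = 9.2857.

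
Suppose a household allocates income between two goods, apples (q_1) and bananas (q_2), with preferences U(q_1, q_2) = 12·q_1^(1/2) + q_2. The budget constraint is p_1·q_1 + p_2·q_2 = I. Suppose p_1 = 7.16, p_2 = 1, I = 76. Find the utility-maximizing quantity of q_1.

q_1* = 0.7022

Thus q_1* = (6·p_2/p_1)² — independent of I — with the rest of income spent on q_2.
Plugging in: q_1* = (6·1/7.16)² = 0.7022.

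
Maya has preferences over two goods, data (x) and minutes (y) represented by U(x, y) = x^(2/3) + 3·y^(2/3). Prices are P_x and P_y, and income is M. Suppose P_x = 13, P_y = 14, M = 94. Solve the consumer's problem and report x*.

x* = 0.2978

From the CES first-order condition, (1/3)·(y/x)^(1/3) = P_x/P_y.
Solve for the ratio: y/x = [3·P_x/P_y]^(3).
With the ratio pinned down, the budget gives x* = M/(P_x + P_y·(y/x)) and y* = (y/x)·x*.
Numerically y/x = 21.617711, so x* = 94/(13 + 14·21.617711) = 0.2978.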